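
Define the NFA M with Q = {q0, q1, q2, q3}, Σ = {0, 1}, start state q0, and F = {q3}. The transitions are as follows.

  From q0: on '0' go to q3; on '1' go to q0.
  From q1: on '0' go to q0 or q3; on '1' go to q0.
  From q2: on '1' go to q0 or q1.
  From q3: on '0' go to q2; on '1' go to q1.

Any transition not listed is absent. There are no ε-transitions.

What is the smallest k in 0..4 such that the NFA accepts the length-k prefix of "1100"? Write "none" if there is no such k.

Start in {q0}.
Read '1': q0→{q0}; now {q0}.
Read '1': q0→{q0}; now {q0}.
Read '0': q0→{q3}; now {q3}.
None of the earlier sets intersect F, but {q3} does.

3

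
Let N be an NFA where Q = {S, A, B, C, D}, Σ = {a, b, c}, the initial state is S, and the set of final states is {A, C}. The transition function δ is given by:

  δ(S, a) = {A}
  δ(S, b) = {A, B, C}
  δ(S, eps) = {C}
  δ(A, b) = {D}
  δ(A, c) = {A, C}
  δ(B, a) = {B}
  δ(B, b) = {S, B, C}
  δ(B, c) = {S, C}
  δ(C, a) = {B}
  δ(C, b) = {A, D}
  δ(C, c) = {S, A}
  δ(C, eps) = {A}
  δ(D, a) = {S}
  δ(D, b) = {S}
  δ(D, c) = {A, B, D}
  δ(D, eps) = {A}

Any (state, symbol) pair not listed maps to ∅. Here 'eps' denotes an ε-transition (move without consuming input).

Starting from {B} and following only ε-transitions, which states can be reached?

Begin with {B}.
No ε-moves leave this set, so the closure equals the set itself.

{B}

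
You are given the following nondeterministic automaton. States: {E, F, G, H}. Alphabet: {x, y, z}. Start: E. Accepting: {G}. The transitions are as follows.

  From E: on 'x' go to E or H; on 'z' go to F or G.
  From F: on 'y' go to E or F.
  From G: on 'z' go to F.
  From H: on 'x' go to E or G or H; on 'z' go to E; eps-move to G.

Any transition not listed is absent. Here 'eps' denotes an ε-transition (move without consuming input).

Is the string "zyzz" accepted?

Start in {E}.
Read 'z': {E} → {F, G}.
Read 'y': {F, G} → {E, F}.
Read 'z': {E, F} → {F, G}.
Read 'z': {F, G} → {F}.
The final set {F} contains no accepting state.

No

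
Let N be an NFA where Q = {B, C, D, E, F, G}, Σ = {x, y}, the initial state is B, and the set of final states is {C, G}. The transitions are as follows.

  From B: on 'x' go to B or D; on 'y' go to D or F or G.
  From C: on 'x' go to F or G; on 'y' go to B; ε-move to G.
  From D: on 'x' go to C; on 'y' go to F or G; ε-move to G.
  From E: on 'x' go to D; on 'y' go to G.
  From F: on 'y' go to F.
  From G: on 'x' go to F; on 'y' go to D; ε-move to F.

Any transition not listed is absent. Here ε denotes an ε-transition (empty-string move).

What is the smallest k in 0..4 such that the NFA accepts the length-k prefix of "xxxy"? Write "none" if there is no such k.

1

Start in {B}.
Read 'x': B→{B, D}; union {B, D}; ε-closure = {B, D, F, G}.
None of the earlier sets intersect F, but {B, D, F, G} does.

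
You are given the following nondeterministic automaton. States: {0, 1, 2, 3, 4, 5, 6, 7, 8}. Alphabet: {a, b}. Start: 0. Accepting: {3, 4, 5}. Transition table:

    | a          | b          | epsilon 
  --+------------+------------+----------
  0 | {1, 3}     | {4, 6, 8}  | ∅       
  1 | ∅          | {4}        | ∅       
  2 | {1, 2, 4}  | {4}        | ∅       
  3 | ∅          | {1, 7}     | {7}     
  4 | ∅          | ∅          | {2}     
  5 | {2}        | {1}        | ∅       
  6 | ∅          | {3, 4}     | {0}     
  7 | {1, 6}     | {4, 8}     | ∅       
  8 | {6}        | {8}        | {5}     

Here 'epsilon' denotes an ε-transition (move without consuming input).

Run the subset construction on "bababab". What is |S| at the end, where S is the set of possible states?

9

Start in {0}.
Read 'b': {0} → {0, 2, 4, 5, 6, 8}.
Read 'a': {0, 2, 4, 5, 6, 8} → {0, 1, 2, 3, 4, 6, 7}.
Read 'b': {0, 1, 2, 3, 4, 6, 7} → {0, 1, 2, 3, 4, 5, 6, 7, 8}.
Read 'a': {0, 1, 2, 3, 4, 5, 6, 7, 8} → {0, 1, 2, 3, 4, 6, 7}.
Read 'b': {0, 1, 2, 3, 4, 6, 7} → {0, 1, 2, 3, 4, 5, 6, 7, 8}.
Read 'a': {0, 1, 2, 3, 4, 5, 6, 7, 8} → {0, 1, 2, 3, 4, 6, 7}.
Read 'b': {0, 1, 2, 3, 4, 6, 7} → {0, 1, 2, 3, 4, 5, 6, 7, 8}.
That set has 9 states.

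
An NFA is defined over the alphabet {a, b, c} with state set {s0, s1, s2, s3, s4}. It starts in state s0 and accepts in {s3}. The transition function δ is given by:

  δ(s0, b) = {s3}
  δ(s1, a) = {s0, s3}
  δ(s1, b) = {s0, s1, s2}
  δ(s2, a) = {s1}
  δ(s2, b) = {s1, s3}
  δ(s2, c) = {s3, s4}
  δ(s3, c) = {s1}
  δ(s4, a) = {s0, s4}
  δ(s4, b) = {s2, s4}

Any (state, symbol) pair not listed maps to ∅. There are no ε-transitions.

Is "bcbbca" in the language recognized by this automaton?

Yes

Start in {s0}.
Read 'b': {s0} → {s3}.
Read 'c': {s3} → {s1}.
Read 'b': {s1} → {s0, s1, s2}.
Read 'b': {s0, s1, s2} → {s0, s1, s2, s3}.
Read 'c': {s0, s1, s2, s3} → {s1, s3, s4}.
Read 'a': {s1, s3, s4} → {s0, s3, s4}.
The final set {s0, s3, s4} contains the accepting state s3.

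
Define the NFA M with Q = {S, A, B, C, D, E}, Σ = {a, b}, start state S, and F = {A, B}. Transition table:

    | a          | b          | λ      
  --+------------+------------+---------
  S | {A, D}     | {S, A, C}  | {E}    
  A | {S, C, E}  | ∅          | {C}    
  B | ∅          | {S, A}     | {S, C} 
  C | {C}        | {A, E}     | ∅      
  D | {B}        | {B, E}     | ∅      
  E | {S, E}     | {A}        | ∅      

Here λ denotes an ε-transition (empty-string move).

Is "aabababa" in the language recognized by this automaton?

Yes

Start: ε-closure({S}) = {S, E}.
Read 'a': S→{A, D}, E→{S, E}; union {S, A, D, E}; ε-closure = {S, A, C, D, E}.
Read 'a': S→{A, D}, A→{S, C, E}, C→{C}, D→{B}, E→{S, E}; now {S, A, B, C, D, E}.
Read 'b': S→{S, A, C}, A→∅, B→{S, A}, C→{A, E}, D→{B, E}, E→{A}; now {S, A, B, C, E}.
Read 'a': S→{A, D}, A→{S, C, E}, B→∅, C→{C}, E→{S, E}; now {S, A, C, D, E}.
Read 'b': S→{S, A, C}, A→∅, C→{A, E}, D→{B, E}, E→{A}; now {S, A, B, C, E}.
Read 'a': S→{A, D}, A→{S, C, E}, B→∅, C→{C}, E→{S, E}; now {S, A, C, D, E}.
Read 'b': S→{S, A, C}, A→∅, C→{A, E}, D→{B, E}, E→{A}; now {S, A, B, C, E}.
Read 'a': S→{A, D}, A→{S, C, E}, B→∅, C→{C}, E→{S, E}; now {S, A, C, D, E}.
The final set {S, A, C, D, E} contains the accepting state A.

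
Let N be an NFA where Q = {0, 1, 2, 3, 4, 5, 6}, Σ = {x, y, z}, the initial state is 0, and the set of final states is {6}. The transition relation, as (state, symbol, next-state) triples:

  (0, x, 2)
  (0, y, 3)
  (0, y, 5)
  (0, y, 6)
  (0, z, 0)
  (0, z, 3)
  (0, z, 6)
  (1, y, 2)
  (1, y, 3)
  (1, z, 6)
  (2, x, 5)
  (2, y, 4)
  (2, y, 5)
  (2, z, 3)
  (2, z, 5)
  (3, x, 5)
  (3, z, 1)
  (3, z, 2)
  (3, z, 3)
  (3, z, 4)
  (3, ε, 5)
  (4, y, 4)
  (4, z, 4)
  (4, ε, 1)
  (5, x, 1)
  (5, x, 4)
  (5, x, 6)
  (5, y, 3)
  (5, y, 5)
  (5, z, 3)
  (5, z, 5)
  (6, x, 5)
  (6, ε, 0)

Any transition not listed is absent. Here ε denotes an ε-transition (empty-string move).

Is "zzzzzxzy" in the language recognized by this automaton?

Start in {0}.
Read 'z': {0} → {0, 3, 5, 6}.
Read 'z': {0, 3, 5, 6} → {0, 1, 2, 3, 4, 5, 6}.
Read 'z': {0, 1, 2, 3, 4, 5, 6} → {0, 1, 2, 3, 4, 5, 6}.
Read 'z': {0, 1, 2, 3, 4, 5, 6} → {0, 1, 2, 3, 4, 5, 6}.
Read 'z': {0, 1, 2, 3, 4, 5, 6} → {0, 1, 2, 3, 4, 5, 6}.
Read 'x': {0, 1, 2, 3, 4, 5, 6} → {0, 1, 2, 4, 5, 6}.
Read 'z': {0, 1, 2, 4, 5, 6} → {0, 1, 3, 4, 5, 6}.
Read 'y': {0, 1, 3, 4, 5, 6} → {0, 1, 2, 3, 4, 5, 6}.
The final set {0, 1, 2, 3, 4, 5, 6} contains the accepting state 6.

Yes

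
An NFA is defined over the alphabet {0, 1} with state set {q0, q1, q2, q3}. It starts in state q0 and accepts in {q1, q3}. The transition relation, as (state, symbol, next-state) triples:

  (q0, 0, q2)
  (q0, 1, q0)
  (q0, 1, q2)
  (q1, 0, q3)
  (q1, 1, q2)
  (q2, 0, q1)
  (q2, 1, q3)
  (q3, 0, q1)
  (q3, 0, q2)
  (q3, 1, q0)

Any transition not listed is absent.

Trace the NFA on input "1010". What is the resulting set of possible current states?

{q1, q2}

Start in {q0}.
Read '1': q0→{q0, q2}; now {q0, q2}.
Read '0': q0→{q2}, q2→{q1}; now {q1, q2}.
Read '1': q1→{q2}, q2→{q3}; now {q2, q3}.
Read '0': q2→{q1}, q3→{q1, q2}; now {q1, q2}.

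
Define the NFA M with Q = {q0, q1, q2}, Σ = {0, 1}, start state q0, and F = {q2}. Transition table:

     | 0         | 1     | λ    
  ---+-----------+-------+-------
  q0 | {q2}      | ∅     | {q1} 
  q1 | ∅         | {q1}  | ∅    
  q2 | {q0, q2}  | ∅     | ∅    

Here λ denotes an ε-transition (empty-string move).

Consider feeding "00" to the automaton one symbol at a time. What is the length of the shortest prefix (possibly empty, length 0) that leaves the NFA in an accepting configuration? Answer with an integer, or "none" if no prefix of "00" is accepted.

1

Start: ε-closure({q0}) = {q0, q1}.
Read '0': {q0, q1} → {q2}.
None of the earlier sets intersect F, but {q2} does.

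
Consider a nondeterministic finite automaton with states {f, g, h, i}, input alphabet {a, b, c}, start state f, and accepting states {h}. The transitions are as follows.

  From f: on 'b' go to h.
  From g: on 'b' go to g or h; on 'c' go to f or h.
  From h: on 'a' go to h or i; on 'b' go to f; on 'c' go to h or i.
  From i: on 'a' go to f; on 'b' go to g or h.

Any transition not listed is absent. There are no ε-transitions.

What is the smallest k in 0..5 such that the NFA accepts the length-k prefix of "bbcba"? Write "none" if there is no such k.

1

Start in {f}.
Read 'b': f→{h}; now {h}.
None of the earlier sets intersect F, but {h} does.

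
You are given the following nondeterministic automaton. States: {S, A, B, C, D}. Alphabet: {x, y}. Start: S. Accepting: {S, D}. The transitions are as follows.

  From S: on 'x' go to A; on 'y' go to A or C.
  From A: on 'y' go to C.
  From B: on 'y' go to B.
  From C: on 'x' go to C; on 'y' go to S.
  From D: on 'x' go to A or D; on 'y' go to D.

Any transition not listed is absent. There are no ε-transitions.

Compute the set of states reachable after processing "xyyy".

{A, C}

Start in {S}.
Read 'x': S→{A}; now {A}.
Read 'y': A→{C}; now {C}.
Read 'y': C→{S}; now {S}.
Read 'y': S→{A, C}; now {A, C}.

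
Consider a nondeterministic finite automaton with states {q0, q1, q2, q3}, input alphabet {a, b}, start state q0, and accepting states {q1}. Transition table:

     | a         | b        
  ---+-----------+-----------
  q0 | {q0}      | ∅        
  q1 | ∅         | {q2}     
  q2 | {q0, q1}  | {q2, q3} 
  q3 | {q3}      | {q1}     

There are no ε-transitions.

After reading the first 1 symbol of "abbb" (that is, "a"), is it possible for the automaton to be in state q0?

Start in {q0}.
Read 'a': {q0} → {q0}.
State q0 is in {q0}.

Yes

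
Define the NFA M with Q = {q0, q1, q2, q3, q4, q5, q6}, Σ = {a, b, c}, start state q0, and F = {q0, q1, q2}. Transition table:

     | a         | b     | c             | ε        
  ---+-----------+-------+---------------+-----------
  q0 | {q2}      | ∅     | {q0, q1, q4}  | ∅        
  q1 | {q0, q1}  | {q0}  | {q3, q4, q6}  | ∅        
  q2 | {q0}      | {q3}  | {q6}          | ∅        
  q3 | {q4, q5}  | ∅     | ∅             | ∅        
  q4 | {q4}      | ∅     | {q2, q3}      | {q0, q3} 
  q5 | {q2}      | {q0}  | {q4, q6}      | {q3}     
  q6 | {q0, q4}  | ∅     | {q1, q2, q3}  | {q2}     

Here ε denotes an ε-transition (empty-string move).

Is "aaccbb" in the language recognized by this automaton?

Start in {q0}.
Read 'a': q0→{q2}; now {q2}.
Read 'a': q2→{q0}; now {q0}.
Read 'c': q0→{q0, q1, q4}; union {q0, q1, q4}; ε-closure = {q0, q1, q3, q4}.
Read 'c': q0→{q0, q1, q4}, q1→{q3, q4, q6}, q3→∅, q4→{q2, q3}; now {q0, q1, q2, q3, q4, q6}.
Read 'b': q0→∅, q1→{q0}, q2→{q3}, q3→∅, q4→∅, q6→∅; now {q0, q3}.
Read 'b': q0→∅, q3→∅; now ∅.
The final set ∅ contains no accepting state.

No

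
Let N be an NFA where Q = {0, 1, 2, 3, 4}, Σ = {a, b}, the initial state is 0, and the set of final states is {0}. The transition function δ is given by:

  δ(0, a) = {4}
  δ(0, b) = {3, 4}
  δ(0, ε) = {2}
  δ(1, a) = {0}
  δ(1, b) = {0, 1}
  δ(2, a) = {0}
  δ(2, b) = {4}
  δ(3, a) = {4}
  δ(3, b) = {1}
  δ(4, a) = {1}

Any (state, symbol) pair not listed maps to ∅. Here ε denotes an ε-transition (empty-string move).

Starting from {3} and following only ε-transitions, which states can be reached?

{3}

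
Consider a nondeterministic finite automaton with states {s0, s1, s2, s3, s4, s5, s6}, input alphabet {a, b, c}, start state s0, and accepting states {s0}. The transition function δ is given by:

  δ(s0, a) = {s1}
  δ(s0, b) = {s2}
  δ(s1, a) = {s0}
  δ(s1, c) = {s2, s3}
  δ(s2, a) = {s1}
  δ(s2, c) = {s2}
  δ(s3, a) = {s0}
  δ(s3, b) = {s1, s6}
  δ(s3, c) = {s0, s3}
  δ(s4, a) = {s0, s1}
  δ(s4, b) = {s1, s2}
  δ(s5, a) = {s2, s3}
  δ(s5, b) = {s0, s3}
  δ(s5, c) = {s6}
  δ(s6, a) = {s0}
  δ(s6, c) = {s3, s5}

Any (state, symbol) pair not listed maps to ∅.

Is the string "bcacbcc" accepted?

Yes

Start in {s0}.
Read 'b': s0→{s2}; now {s2}.
Read 'c': s2→{s2}; now {s2}.
Read 'a': s2→{s1}; now {s1}.
Read 'c': s1→{s2, s3}; now {s2, s3}.
Read 'b': s2→∅, s3→{s1, s6}; now {s1, s6}.
Read 'c': s1→{s2, s3}, s6→{s3, s5}; now {s2, s3, s5}.
Read 'c': s2→{s2}, s3→{s0, s3}, s5→{s6}; now {s0, s2, s3, s6}.
The final set {s0, s2, s3, s6} contains the accepting state s0.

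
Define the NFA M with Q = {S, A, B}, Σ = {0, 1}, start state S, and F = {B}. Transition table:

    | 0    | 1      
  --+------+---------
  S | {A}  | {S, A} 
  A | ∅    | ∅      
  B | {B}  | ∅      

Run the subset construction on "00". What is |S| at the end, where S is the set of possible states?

0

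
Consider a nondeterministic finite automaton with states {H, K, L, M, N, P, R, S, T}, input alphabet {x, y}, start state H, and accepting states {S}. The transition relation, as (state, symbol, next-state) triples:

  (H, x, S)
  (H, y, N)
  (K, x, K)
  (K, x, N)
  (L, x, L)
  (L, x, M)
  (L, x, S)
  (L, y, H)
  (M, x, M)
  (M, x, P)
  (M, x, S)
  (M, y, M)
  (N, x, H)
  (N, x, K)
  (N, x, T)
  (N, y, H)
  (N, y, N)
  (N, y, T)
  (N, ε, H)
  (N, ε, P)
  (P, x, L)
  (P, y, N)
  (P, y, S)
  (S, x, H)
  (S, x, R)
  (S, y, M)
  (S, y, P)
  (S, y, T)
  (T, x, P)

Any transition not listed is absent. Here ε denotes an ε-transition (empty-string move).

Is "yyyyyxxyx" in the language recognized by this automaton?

Start in {H}.
Read 'y': H→{N}; union {N}; ε-closure = {H, N, P}.
Read 'y': H→{N}, N→{H, N, T}, P→{N, S}; union {H, N, S, T}; ε-closure = {H, N, P, S, T}.
Read 'y': H→{N}, N→{H, N, T}, P→{N, S}, S→{M, P, T}, T→∅; now {H, M, N, P, S, T}.
Read 'y': H→{N}, M→{M}, N→{H, N, T}, P→{N, S}, S→{M, P, T}, T→∅; now {H, M, N, P, S, T}.
Read 'y': H→{N}, M→{M}, N→{H, N, T}, P→{N, S}, S→{M, P, T}, T→∅; now {H, M, N, P, S, T}.
Read 'x': H→{S}, M→{M, P, S}, N→{H, K, T}, P→{L}, S→{H, R}, T→{P}; now {H, K, L, M, P, R, S, T}.
Read 'x': H→{S}, K→{K, N}, L→{L, M, S}, M→{M, P, S}, P→{L}, R→∅, S→{H, R}, T→{P}; now {H, K, L, M, N, P, R, S}.
Read 'y': H→{N}, K→∅, L→{H}, M→{M}, N→{H, N, T}, P→{N, S}, R→∅, S→{M, P, T}; now {H, M, N, P, S, T}.
Read 'x': H→{S}, M→{M, P, S}, N→{H, K, T}, P→{L}, S→{H, R}, T→{P}; now {H, K, L, M, P, R, S, T}.
The final set {H, K, L, M, P, R, S, T} contains the accepting state S.

Yes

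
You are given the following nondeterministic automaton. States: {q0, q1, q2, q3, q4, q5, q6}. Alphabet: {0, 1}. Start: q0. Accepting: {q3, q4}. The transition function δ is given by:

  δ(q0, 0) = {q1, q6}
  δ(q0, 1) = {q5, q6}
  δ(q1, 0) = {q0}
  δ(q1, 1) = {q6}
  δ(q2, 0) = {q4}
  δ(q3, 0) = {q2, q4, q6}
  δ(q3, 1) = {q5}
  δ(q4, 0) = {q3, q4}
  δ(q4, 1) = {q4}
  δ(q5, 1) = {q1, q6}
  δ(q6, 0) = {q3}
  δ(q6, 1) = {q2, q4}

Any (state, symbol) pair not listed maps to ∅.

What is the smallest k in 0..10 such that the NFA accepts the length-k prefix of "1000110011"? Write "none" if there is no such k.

2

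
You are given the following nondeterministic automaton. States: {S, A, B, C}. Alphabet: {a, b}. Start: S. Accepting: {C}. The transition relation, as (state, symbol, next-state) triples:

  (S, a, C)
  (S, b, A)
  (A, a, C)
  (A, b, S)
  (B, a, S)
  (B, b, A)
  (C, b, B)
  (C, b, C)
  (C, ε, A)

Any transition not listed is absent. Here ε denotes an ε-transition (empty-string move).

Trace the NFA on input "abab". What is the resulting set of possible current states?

{S, A, B, C}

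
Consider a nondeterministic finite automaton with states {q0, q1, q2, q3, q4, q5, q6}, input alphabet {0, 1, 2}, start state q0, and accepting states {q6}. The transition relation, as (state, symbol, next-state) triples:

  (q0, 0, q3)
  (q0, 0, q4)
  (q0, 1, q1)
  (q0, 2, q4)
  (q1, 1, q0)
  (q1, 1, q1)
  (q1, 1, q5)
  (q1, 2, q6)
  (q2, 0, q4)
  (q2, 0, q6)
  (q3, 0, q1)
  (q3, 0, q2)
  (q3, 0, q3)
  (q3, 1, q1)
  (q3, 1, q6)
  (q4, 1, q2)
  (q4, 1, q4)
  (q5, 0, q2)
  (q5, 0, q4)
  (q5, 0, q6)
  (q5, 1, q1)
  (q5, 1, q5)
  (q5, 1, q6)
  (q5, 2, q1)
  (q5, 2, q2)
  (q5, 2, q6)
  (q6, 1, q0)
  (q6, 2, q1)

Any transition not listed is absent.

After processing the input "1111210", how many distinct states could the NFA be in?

4

Start in {q0}.
Read '1': q0→{q1}; now {q1}.
Read '1': q1→{q0, q1, q5}; now {q0, q1, q5}.
Read '1': q0→{q1}, q1→{q0, q1, q5}, q5→{q1, q5, q6}; now {q0, q1, q5, q6}.
Read '1': q0→{q1}, q1→{q0, q1, q5}, q5→{q1, q5, q6}, q6→{q0}; now {q0, q1, q5, q6}.
Read '2': q0→{q4}, q1→{q6}, q5→{q1, q2, q6}, q6→{q1}; now {q1, q2, q4, q6}.
Read '1': q1→{q0, q1, q5}, q2→∅, q4→{q2, q4}, q6→{q0}; now {q0, q1, q2, q4, q5}.
Read '0': q0→{q3, q4}, q1→∅, q2→{q4, q6}, q4→∅, q5→{q2, q4, q6}; now {q2, q3, q4, q6}.
That set has 4 states.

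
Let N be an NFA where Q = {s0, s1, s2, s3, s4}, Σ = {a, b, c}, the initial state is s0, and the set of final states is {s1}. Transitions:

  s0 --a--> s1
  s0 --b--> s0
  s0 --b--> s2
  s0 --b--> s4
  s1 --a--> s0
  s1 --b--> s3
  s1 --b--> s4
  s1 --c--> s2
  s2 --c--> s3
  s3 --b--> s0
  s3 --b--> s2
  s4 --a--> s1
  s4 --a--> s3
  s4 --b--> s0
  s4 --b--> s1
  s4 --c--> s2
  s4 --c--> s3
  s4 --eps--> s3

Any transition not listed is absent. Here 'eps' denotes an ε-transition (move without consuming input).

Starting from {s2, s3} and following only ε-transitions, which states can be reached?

{s2, s3}

Begin with {s2, s3}.
No ε-moves leave this set, so the closure equals the set itself.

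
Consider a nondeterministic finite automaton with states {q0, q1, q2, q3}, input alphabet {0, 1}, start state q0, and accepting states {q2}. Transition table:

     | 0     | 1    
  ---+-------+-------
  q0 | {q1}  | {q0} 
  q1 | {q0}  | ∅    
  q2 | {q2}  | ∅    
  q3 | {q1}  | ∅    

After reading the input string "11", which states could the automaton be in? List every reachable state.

Start in {q0}.
Read '1': q0→{q0}; now {q0}.
Read '1': q0→{q0}; now {q0}.

{q0}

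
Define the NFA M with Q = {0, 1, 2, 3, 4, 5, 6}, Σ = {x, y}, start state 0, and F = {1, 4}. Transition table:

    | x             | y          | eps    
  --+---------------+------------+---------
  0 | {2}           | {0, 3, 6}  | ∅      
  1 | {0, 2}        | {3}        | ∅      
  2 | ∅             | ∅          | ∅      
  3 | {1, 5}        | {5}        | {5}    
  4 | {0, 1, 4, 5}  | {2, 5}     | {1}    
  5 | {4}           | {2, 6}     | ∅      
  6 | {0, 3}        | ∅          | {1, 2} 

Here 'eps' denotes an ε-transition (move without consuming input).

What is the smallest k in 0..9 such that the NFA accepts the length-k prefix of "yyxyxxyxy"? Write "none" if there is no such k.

Start in {0}.
Read 'y': {0} → {0, 1, 2, 3, 5, 6}.
None of the earlier sets intersect F, but {0, 1, 2, 3, 5, 6} does.

1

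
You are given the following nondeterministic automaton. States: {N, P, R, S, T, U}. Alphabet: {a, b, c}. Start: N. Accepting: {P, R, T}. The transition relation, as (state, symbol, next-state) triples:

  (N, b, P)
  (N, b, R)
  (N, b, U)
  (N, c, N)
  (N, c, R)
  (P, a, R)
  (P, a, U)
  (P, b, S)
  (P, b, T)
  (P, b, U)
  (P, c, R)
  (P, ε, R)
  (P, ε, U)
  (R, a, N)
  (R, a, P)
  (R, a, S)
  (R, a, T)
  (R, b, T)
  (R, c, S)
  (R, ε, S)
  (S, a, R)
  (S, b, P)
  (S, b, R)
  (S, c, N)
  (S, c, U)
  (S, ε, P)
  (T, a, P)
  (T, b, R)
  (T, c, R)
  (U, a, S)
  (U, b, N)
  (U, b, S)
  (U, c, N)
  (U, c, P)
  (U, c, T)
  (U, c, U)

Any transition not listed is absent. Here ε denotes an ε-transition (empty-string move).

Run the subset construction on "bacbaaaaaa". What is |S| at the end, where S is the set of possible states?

Start in {N}.
Read 'b': N→{P, R, U}; union {P, R, U}; ε-closure = {P, R, S, U}.
Read 'a': P→{R, U}, R→{N, P, S, T}, S→{R}, U→{S}; now {N, P, R, S, T, U}.
Read 'c': N→{N, R}, P→{R}, R→{S}, S→{N, U}, T→{R}, U→{N, P, T, U}; now {N, P, R, S, T, U}.
Read 'b': N→{P, R, U}, P→{S, T, U}, R→{T}, S→{P, R}, T→{R}, U→{N, S}; now {N, P, R, S, T, U}.
Read 'a': N→∅, P→{R, U}, R→{N, P, S, T}, S→{R}, T→{P}, U→{S}; now {N, P, R, S, T, U}.
Read 'a': N→∅, P→{R, U}, R→{N, P, S, T}, S→{R}, T→{P}, U→{S}; now {N, P, R, S, T, U}.
Read 'a': N→∅, P→{R, U}, R→{N, P, S, T}, S→{R}, T→{P}, U→{S}; now {N, P, R, S, T, U}.
Read 'a': N→∅, P→{R, U}, R→{N, P, S, T}, S→{R}, T→{P}, U→{S}; now {N, P, R, S, T, U}.
Read 'a': N→∅, P→{R, U}, R→{N, P, S, T}, S→{R}, T→{P}, U→{S}; now {N, P, R, S, T, U}.
Read 'a': N→∅, P→{R, U}, R→{N, P, S, T}, S→{R}, T→{P}, U→{S}; now {N, P, R, S, T, U}.
That set has 6 states.

6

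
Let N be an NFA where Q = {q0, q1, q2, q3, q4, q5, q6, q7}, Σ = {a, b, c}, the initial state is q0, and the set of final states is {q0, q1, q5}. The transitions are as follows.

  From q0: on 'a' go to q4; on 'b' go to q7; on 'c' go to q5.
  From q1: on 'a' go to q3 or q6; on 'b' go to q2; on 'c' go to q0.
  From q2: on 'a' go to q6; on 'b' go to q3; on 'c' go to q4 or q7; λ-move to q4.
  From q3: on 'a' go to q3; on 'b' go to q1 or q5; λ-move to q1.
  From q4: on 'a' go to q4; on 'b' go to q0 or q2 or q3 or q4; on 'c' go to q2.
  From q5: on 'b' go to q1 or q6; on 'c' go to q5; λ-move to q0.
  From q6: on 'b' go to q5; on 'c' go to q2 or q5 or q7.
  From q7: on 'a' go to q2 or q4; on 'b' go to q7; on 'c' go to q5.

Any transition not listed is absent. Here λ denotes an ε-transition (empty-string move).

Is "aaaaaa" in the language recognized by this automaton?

Start in {q0}.
Read 'a': {q0} → {q4}.
Read 'a': {q4} → {q4}.
Read 'a': {q4} → {q4}.
Read 'a': {q4} → {q4}.
Read 'a': {q4} → {q4}.
Read 'a': {q4} → {q4}.
The final set {q4} contains no accepting state.

No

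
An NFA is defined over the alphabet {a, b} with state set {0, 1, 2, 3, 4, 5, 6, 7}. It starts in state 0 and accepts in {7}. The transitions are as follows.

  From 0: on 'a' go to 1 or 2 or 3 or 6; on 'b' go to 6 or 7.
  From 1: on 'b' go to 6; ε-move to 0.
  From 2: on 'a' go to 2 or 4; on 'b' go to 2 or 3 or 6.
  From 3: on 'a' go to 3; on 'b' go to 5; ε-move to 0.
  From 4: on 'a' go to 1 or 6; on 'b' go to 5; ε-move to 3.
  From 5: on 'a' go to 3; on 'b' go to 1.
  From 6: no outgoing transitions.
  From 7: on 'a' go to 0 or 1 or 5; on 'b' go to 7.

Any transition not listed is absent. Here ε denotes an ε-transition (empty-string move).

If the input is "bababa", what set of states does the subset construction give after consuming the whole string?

{0, 1, 2, 3, 4, 5, 6}

Start in {0}.
Read 'b': {0} → {6, 7}.
Read 'a': {6, 7} → {0, 1, 5}.
Read 'b': {0, 1, 5} → {0, 1, 6, 7}.
Read 'a': {0, 1, 6, 7} → {0, 1, 2, 3, 5, 6}.
Read 'b': {0, 1, 2, 3, 5, 6} → {0, 1, 2, 3, 5, 6, 7}.
Read 'a': {0, 1, 2, 3, 5, 6, 7} → {0, 1, 2, 3, 4, 5, 6}.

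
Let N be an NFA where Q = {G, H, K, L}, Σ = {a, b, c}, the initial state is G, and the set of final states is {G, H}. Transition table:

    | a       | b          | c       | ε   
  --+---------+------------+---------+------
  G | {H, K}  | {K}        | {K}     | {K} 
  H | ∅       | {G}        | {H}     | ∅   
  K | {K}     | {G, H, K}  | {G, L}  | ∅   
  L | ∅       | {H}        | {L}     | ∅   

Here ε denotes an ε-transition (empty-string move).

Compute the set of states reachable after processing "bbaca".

Start: ε-closure({G}) = {G, K}.
Read 'b': G→{K}, K→{G, H, K}; now {G, H, K}.
Read 'b': G→{K}, H→{G}, K→{G, H, K}; now {G, H, K}.
Read 'a': G→{H, K}, H→∅, K→{K}; now {H, K}.
Read 'c': H→{H}, K→{G, L}; union {G, H, L}; ε-closure = {G, H, K, L}.
Read 'a': G→{H, K}, H→∅, K→{K}, L→∅; now {H, K}.

{H, K}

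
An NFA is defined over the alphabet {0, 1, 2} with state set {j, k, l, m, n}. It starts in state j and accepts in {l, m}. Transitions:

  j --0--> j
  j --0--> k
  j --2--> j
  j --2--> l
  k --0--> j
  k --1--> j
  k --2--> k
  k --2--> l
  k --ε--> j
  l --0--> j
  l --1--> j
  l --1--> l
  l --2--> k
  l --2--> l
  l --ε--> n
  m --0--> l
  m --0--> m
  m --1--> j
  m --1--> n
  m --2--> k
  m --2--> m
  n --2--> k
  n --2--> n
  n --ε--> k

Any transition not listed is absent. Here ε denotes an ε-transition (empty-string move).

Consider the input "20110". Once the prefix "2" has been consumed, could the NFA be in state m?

No

Start in {j}.
Read '2': j→{j, l}; union {j, l}; ε-closure = {j, k, l, n}.
State m is not in {j, k, l, n}.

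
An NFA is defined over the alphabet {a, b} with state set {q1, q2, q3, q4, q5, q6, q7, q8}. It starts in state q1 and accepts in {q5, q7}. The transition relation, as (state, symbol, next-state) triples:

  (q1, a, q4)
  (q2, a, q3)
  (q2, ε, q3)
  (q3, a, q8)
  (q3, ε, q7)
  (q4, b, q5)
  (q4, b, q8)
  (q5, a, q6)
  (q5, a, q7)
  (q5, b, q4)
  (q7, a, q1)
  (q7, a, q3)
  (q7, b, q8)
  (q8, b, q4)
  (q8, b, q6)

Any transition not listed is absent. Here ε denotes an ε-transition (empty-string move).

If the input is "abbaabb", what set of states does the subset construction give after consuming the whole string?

∅

Start in {q1}.
Read 'a': q1→{q4}; now {q4}.
Read 'b': q4→{q5, q8}; now {q5, q8}.
Read 'b': q5→{q4}, q8→{q4, q6}; now {q4, q6}.
Read 'a': q4→∅, q6→∅; now ∅.
The set is empty and remains empty for the remaining 3 symbols.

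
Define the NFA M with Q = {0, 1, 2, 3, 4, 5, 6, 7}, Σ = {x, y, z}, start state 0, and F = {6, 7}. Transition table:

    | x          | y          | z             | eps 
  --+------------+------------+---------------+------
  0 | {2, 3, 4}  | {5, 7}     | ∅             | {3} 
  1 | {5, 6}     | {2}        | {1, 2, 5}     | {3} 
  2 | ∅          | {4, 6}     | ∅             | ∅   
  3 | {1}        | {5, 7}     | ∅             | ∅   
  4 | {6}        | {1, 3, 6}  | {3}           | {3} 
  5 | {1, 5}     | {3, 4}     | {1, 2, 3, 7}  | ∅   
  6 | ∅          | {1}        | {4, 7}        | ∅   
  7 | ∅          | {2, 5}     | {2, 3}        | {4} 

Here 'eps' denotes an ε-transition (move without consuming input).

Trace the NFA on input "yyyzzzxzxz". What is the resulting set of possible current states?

Start: ε-closure({0}) = {0, 3}.
Read 'y': {0, 3} → {3, 4, 5, 7}.
Read 'y': {3, 4, 5, 7} → {1, 2, 3, 4, 5, 6, 7}.
Read 'y': {1, 2, 3, 4, 5, 6, 7} → {1, 2, 3, 4, 5, 6, 7}.
Read 'z': {1, 2, 3, 4, 5, 6, 7} → {1, 2, 3, 4, 5, 7}.
Read 'z': {1, 2, 3, 4, 5, 7} → {1, 2, 3, 4, 5, 7}.
Read 'z': {1, 2, 3, 4, 5, 7} → {1, 2, 3, 4, 5, 7}.
Read 'x': {1, 2, 3, 4, 5, 7} → {1, 3, 5, 6}.
Read 'z': {1, 3, 5, 6} → {1, 2, 3, 4, 5, 7}.
Read 'x': {1, 2, 3, 4, 5, 7} → {1, 3, 5, 6}.
Read 'z': {1, 3, 5, 6} → {1, 2, 3, 4, 5, 7}.

{1, 2, 3, 4, 5, 7}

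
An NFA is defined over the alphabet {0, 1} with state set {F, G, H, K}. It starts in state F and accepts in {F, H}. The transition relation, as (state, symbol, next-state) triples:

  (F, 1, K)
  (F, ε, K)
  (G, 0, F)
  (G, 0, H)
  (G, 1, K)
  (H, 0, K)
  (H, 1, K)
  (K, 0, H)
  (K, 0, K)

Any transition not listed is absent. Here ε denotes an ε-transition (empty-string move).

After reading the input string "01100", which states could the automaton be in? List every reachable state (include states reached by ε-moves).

∅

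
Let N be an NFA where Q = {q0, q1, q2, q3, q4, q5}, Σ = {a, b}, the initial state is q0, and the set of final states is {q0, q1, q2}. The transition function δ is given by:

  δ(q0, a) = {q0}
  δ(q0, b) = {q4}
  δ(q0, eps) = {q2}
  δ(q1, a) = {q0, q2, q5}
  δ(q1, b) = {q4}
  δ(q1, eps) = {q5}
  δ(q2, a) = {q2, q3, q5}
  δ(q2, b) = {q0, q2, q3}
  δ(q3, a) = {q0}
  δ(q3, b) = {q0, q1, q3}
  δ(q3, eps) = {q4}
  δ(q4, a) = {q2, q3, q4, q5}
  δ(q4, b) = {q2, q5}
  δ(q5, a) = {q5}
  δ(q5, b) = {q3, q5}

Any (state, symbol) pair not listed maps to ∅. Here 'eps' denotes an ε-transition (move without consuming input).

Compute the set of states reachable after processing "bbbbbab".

Start: ε-closure({q0}) = {q0, q2}.
Read 'b': q0→{q4}, q2→{q0, q2, q3}; now {q0, q2, q3, q4}.
Read 'b': q0→{q4}, q2→{q0, q2, q3}, q3→{q0, q1, q3}, q4→{q2, q5}; now {q0, q1, q2, q3, q4, q5}.
Read 'b': q0→{q4}, q1→{q4}, q2→{q0, q2, q3}, q3→{q0, q1, q3}, q4→{q2, q5}, q5→{q3, q5}; now {q0, q1, q2, q3, q4, q5}.
Read 'b': q0→{q4}, q1→{q4}, q2→{q0, q2, q3}, q3→{q0, q1, q3}, q4→{q2, q5}, q5→{q3, q5}; now {q0, q1, q2, q3, q4, q5}.
Read 'b': q0→{q4}, q1→{q4}, q2→{q0, q2, q3}, q3→{q0, q1, q3}, q4→{q2, q5}, q5→{q3, q5}; now {q0, q1, q2, q3, q4, q5}.
Read 'a': q0→{q0}, q1→{q0, q2, q5}, q2→{q2, q3, q5}, q3→{q0}, q4→{q2, q3, q4, q5}, q5→{q5}; now {q0, q2, q3, q4, q5}.
Read 'b': q0→{q4}, q2→{q0, q2, q3}, q3→{q0, q1, q3}, q4→{q2, q5}, q5→{q3, q5}; now {q0, q1, q2, q3, q4, q5}.

{q0, q1, q2, q3, q4, q5}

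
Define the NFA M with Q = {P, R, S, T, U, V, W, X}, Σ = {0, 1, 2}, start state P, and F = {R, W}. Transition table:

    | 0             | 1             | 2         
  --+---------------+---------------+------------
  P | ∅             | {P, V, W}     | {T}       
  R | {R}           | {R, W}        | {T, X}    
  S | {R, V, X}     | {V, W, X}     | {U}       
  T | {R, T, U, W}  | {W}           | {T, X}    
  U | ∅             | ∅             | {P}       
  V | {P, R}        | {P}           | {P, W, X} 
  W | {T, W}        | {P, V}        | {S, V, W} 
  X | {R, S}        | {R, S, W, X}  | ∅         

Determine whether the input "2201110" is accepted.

Yes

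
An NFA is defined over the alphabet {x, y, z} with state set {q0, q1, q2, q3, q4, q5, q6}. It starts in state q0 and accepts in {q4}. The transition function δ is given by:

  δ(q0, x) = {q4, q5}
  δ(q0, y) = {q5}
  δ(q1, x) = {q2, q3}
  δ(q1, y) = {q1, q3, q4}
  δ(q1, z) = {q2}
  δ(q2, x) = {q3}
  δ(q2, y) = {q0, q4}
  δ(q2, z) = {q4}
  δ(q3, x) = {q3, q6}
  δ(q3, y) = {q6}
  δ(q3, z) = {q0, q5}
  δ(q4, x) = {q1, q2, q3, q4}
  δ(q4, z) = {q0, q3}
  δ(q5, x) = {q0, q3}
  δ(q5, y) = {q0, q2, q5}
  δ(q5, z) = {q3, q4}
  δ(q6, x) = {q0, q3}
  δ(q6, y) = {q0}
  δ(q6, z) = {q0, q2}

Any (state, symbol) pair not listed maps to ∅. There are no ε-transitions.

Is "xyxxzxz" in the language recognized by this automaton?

Yes

Start in {q0}.
Read 'x': q0→{q4, q5}; now {q4, q5}.
Read 'y': q4→∅, q5→{q0, q2, q5}; now {q0, q2, q5}.
Read 'x': q0→{q4, q5}, q2→{q3}, q5→{q0, q3}; now {q0, q3, q4, q5}.
Read 'x': q0→{q4, q5}, q3→{q3, q6}, q4→{q1, q2, q3, q4}, q5→{q0, q3}; now {q0, q1, q2, q3, q4, q5, q6}.
Read 'z': q0→∅, q1→{q2}, q2→{q4}, q3→{q0, q5}, q4→{q0, q3}, q5→{q3, q4}, q6→{q0, q2}; now {q0, q2, q3, q4, q5}.
Read 'x': q0→{q4, q5}, q2→{q3}, q3→{q3, q6}, q4→{q1, q2, q3, q4}, q5→{q0, q3}; now {q0, q1, q2, q3, q4, q5, q6}.
Read 'z': q0→∅, q1→{q2}, q2→{q4}, q3→{q0, q5}, q4→{q0, q3}, q5→{q3, q4}, q6→{q0, q2}; now {q0, q2, q3, q4, q5}.
The final set {q0, q2, q3, q4, q5} contains the accepting state q4.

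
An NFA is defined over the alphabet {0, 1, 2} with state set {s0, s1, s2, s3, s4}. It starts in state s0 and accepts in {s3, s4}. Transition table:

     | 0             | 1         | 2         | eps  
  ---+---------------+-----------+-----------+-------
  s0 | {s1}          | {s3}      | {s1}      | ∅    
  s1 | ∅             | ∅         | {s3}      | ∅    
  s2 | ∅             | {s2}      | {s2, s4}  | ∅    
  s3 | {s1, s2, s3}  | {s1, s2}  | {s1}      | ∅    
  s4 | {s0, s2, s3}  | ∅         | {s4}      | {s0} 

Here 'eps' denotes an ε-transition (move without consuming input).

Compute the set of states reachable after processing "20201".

Start in {s0}.
Read '2': s0→{s1}; now {s1}.
Read '0': s1→∅; now ∅.
The set is empty and remains empty for the remaining 3 symbols.

∅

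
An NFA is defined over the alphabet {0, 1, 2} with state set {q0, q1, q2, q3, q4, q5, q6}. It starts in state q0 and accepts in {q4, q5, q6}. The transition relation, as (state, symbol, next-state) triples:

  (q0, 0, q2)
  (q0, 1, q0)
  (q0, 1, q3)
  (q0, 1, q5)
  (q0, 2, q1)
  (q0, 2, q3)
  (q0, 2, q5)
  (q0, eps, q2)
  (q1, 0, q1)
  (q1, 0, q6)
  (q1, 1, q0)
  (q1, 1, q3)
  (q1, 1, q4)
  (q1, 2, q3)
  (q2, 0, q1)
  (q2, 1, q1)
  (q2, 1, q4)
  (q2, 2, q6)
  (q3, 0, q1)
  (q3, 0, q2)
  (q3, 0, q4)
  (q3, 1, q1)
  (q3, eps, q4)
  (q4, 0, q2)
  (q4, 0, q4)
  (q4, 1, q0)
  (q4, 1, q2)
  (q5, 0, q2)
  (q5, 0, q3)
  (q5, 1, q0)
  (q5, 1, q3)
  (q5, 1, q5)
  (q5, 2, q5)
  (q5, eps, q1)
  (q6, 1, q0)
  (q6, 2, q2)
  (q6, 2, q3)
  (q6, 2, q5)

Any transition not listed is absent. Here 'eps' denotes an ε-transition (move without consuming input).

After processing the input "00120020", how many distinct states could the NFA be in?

5

Start: ε-closure({q0}) = {q0, q2}.
Read '0': {q0, q2} → {q1, q2}.
Read '0': {q1, q2} → {q1, q6}.
Read '1': {q1, q6} → {q0, q2, q3, q4}.
Read '2': {q0, q2, q3, q4} → {q1, q3, q4, q5, q6}.
Read '0': {q1, q3, q4, q5, q6} → {q1, q2, q3, q4, q6}.
Read '0': {q1, q2, q3, q4, q6} → {q1, q2, q4, q6}.
Read '2': {q1, q2, q4, q6} → {q1, q2, q3, q4, q5, q6}.
Read '0': {q1, q2, q3, q4, q5, q6} → {q1, q2, q3, q4, q6}.
That set has 5 states.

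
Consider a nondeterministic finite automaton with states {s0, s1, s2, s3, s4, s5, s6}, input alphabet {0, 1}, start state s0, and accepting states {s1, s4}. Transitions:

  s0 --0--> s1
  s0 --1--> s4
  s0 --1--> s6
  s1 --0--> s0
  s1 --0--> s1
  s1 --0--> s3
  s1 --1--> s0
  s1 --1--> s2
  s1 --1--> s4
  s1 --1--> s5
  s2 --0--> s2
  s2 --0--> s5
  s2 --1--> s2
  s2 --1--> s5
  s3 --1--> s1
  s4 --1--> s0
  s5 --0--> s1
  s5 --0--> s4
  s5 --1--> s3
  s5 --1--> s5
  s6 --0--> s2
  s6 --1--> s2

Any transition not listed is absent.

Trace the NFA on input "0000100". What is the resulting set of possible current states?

Start in {s0}.
Read '0': {s0} → {s1}.
Read '0': {s1} → {s0, s1, s3}.
Read '0': {s0, s1, s3} → {s0, s1, s3}.
Read '0': {s0, s1, s3} → {s0, s1, s3}.
Read '1': {s0, s1, s3} → {s0, s1, s2, s4, s5, s6}.
Read '0': {s0, s1, s2, s4, s5, s6} → {s0, s1, s2, s3, s4, s5}.
Read '0': {s0, s1, s2, s3, s4, s5} → {s0, s1, s2, s3, s4, s5}.

{s0, s1, s2, s3, s4, s5}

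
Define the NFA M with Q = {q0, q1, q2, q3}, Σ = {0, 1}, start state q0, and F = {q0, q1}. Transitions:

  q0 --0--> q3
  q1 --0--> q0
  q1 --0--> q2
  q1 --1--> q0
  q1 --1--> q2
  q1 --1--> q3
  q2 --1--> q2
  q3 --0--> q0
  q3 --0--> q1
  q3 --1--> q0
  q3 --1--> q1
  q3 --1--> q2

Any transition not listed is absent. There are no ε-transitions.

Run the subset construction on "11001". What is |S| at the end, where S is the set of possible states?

0

Start in {q0}.
Read '1': q0→∅; now ∅.
The set is empty and remains empty for the remaining 4 symbols.
That set has 0 states.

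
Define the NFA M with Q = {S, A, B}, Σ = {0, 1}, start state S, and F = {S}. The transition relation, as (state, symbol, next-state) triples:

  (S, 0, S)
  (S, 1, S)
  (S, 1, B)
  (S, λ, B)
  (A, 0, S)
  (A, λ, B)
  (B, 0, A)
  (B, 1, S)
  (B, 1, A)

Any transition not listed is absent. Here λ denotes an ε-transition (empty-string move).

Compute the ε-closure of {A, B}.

Begin with {A, B}.
No ε-moves leave this set, so the closure equals the set itself.

{A, B}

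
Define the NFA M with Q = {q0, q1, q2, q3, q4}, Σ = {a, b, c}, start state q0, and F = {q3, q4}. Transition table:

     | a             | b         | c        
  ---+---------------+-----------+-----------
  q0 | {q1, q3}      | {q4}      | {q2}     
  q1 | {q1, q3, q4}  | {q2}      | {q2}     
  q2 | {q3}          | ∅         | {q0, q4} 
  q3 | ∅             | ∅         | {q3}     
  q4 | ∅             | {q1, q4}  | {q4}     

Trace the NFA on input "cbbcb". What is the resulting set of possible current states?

Start in {q0}.
Read 'c': {q0} → {q2}.
Read 'b': {q2} → ∅.
The set is empty and remains empty for the remaining 3 symbols.

∅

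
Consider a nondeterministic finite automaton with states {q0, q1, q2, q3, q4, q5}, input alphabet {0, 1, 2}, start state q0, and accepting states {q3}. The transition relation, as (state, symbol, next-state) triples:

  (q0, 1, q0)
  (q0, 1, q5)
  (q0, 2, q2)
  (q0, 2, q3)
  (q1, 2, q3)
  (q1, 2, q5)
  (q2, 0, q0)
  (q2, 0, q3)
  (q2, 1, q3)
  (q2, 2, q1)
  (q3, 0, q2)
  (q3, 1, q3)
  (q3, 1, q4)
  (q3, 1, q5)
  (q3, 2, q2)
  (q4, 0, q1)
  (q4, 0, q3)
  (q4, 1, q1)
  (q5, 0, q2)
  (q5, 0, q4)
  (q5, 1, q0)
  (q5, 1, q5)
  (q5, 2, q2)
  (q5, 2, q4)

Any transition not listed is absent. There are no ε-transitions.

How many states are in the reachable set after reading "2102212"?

4

Start in {q0}.
Read '2': {q0} → {q2, q3}.
Read '1': {q2, q3} → {q3, q4, q5}.
Read '0': {q3, q4, q5} → {q1, q2, q3, q4}.
Read '2': {q1, q2, q3, q4} → {q1, q2, q3, q5}.
Read '2': {q1, q2, q3, q5} → {q1, q2, q3, q4, q5}.
Read '1': {q1, q2, q3, q4, q5} → {q0, q1, q3, q4, q5}.
Read '2': {q0, q1, q3, q4, q5} → {q2, q3, q4, q5}.
That set has 4 states.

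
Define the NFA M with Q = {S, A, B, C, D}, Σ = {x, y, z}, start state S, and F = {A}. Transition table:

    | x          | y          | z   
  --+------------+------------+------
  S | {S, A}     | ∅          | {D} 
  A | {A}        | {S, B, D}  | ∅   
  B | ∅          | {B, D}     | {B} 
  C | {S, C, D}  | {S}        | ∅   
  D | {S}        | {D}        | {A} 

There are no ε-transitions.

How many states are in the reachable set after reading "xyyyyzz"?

1

Start in {S}.
Read 'x': {S} → {S, A}.
Read 'y': {S, A} → {S, B, D}.
Read 'y': {S, B, D} → {B, D}.
Read 'y': {B, D} → {B, D}.
Read 'y': {B, D} → {B, D}.
Read 'z': {B, D} → {A, B}.
Read 'z': {A, B} → {B}.
That set has 1 state.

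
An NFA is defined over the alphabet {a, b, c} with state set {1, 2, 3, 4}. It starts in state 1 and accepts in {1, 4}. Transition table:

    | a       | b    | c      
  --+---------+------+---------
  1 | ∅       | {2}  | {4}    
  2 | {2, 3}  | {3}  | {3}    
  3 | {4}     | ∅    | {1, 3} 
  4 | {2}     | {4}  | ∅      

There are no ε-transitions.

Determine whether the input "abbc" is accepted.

No

Start in {1}.
Read 'a': 1→∅; now ∅.
The set is empty and remains empty for the remaining 3 symbols.
The final set ∅ contains no accepting state.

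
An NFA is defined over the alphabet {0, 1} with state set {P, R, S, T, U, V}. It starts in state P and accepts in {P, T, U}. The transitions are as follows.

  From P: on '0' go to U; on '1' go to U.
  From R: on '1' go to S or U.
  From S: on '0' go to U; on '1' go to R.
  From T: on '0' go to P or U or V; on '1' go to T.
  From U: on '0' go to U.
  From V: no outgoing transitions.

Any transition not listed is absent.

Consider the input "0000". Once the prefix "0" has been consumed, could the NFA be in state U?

Start in {P}.
Read '0': P→{U}; now {U}.
State U is in {U}.

Yes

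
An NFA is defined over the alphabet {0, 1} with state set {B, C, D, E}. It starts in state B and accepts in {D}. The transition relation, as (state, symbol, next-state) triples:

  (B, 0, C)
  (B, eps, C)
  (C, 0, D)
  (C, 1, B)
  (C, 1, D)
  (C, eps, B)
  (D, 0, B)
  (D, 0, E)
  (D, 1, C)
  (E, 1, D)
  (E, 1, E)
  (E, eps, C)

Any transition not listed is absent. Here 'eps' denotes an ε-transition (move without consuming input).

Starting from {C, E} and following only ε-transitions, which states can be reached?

{B, C, E}

Begin with {C, E}.
ε-move C → B; add B.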